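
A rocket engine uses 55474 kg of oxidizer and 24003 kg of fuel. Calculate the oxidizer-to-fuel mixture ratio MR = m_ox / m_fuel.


MR = 55474 / 24003 = 2.31

2.31


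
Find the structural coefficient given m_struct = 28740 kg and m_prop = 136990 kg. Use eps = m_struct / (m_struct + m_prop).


eps = 28740 / (28740 + 136990) = 0.1734

0.1734


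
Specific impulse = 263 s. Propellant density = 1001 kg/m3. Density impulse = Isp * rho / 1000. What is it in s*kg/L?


rho*Isp = 263 * 1001 / 1000 = 263 s*kg/L

263 s*kg/L


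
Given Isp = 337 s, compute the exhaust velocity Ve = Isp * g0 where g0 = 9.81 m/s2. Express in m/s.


Ve = Isp * g0 = 337 * 9.81 = 3306.0 m/s

3306.0 m/s


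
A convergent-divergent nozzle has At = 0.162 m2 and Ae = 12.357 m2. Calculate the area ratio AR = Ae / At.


AR = 12.357 / 0.162 = 76.3

76.3


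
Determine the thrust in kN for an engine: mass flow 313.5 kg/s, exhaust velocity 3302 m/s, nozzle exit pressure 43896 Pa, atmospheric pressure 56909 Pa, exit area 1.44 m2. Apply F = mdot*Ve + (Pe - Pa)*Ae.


F = 313.5 * 3302 + (43896 - 56909) * 1.44 = 1.0164e+06 N = 1016.4 kN

1016.4 kN


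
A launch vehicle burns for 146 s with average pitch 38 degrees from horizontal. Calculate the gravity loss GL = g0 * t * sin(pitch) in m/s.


GL = 9.81 * 146 * sin(38 deg) = 882 m/s

882 m/s


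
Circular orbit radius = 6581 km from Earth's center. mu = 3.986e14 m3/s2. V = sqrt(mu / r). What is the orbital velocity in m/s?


V = sqrt(3.986e14 / 6581000) = 7783 m/s

7783 m/s


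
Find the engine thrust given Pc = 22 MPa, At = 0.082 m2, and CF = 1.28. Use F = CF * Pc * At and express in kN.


F = 1.28 * 22e6 * 0.082 = 2.3091e+06 N = 2309.1 kN

2309.1 kN


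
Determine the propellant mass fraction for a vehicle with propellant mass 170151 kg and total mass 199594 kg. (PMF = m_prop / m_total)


PMF = 170151 / 199594 = 0.852

0.852


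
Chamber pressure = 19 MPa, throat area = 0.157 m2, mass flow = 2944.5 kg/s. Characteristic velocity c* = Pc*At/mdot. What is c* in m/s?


c* = 19e6 * 0.157 / 2944.5 = 1013 m/s

1013 m/s


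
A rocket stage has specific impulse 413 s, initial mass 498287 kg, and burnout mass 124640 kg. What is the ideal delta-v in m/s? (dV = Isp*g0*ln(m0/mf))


Ve = 413 * 9.81 = 4051.53 m/s
dV = 4051.53 * ln(498287/124640) = 5614 m/s

5614 m/s


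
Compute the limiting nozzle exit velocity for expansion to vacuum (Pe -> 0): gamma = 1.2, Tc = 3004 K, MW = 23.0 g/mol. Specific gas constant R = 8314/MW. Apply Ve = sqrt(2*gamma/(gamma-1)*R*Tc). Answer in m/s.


R = 8314 / 23.0 = 361.48 J/(kg.K)
Ve = sqrt(2 * 1.2 / (1.2 - 1) * 361.48 * 3004) = 3610 m/s

3610 m/s


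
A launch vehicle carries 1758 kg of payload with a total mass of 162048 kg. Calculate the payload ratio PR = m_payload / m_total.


PR = 1758 / 162048 = 0.0108

0.0108


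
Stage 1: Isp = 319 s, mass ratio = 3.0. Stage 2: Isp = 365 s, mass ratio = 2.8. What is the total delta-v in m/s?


dV1 = 319 * 9.81 * ln(3.0) = 3438.0 m/s
dV2 = 365 * 9.81 * ln(2.8) = 3686.7 m/s
Total dV = 3438.0 + 3686.7 = 7124.7 m/s ~ 7125 m/s

7125 m/s


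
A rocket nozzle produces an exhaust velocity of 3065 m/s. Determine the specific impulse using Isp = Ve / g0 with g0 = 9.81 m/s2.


Isp = Ve / g0 = 3065 / 9.81 = 312.4 s

312.4 s


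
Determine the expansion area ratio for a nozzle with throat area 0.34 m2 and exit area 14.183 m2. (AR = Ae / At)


AR = 14.183 / 0.34 = 41.7

41.7


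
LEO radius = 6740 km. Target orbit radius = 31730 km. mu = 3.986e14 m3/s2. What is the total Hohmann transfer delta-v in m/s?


V1 = sqrt(mu/r1) = 7690.22 m/s
dV1 = V1*(sqrt(2*r2/(r1+r2)) - 1) = 2186.84 m/s
V2 = sqrt(mu/r2) = 3544.33 m/s
dV2 = V2*(1 - sqrt(2*r1/(r1+r2))) = 1446.27 m/s
Total dV = 3633 m/s

3633 m/s


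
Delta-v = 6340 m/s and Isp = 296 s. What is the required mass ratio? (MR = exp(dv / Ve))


Ve = 296 * 9.81 = 2903.76 m/s
MR = exp(6340 / 2903.76) = 8.876

8.876


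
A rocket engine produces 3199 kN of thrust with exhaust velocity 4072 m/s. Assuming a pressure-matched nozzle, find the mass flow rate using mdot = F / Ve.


mdot = F / Ve = 3199000 / 4072 = 785.6 kg/s

785.6 kg/s


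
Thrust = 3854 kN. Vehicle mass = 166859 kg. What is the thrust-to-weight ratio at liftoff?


TWR = 3854000 / (166859 * 9.81) = 2.35

2.35


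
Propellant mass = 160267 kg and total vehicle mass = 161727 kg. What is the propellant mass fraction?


PMF = 160267 / 161727 = 0.991

0.991


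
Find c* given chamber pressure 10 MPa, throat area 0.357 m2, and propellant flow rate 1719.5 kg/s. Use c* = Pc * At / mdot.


c* = 10e6 * 0.357 / 1719.5 = 2076 m/s

2076 m/s


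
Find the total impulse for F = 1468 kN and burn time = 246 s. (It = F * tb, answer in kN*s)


It = 1468 * 246 = 361128 kN*s

361128 kN*s


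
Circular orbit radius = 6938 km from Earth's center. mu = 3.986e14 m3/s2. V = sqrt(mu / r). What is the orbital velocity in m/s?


V = sqrt(3.986e14 / 6938000) = 7580 m/s

7580 m/s


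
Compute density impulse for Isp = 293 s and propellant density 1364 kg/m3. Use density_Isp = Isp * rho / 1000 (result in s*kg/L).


rho*Isp = 293 * 1364 / 1000 = 400 s*kg/L

400 s*kg/L


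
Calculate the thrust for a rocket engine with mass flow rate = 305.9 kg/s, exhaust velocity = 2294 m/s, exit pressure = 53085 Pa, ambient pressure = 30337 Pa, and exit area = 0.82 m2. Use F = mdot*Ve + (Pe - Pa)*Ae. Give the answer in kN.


F = 305.9 * 2294 + (53085 - 30337) * 0.82 = 720388.0 N = 720.4 kN

720.4 kN


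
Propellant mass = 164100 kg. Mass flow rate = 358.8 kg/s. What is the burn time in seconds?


tb = 164100 / 358.8 = 457.4 s

457.4 s


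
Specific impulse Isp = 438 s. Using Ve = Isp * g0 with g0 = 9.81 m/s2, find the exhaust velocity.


Ve = Isp * g0 = 438 * 9.81 = 4296.8 m/s

4296.8 m/s


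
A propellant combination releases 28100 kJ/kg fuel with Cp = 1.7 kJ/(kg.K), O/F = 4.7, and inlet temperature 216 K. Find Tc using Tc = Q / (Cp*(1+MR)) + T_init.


Tc = 28100 / (1.7 * (1 + 4.7)) + 216 = 3116 K

3116 K


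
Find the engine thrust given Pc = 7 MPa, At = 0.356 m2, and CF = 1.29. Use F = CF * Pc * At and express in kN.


F = 1.29 * 7e6 * 0.356 = 3.2147e+06 N = 3214.7 kN

3214.7 kN


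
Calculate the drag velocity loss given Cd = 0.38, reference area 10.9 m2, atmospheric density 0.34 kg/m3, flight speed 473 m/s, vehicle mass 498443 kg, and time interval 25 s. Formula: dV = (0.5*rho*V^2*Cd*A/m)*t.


D = 0.5 * 0.34 * 473^2 * 0.38 * 10.9 = 157536.54 N
a = 157536.54 / 498443 = 0.3161 m/s2
dV = 0.3161 * 25 = 7.9 m/s

7.9 m/s


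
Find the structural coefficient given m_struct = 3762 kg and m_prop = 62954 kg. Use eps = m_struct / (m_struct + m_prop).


eps = 3762 / (3762 + 62954) = 0.0564

0.0564


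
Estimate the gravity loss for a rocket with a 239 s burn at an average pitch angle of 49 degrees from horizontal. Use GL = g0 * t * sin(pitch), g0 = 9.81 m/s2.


GL = 9.81 * 239 * sin(49 deg) = 1769 m/s

1769 m/s


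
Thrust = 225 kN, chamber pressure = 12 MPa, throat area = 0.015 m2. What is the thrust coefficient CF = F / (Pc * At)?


CF = 225000 / (12e6 * 0.015) = 1.25

1.25


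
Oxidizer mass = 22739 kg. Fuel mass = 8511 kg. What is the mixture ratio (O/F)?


MR = 22739 / 8511 = 2.67

2.67


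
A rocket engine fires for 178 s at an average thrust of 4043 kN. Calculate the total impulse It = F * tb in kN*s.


It = 4043 * 178 = 719654 kN*s

719654 kN*s


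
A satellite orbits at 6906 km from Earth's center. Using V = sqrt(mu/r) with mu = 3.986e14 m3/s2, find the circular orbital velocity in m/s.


V = sqrt(3.986e14 / 6906000) = 7597 m/s

7597 m/s


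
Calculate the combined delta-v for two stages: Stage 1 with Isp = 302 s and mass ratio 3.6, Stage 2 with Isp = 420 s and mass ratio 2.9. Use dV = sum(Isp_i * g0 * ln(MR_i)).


dV1 = 302 * 9.81 * ln(3.6) = 3794.9 m/s
dV2 = 420 * 9.81 * ln(2.9) = 4386.8 m/s
Total dV = 3794.9 + 4386.8 = 8181.7 m/s ~ 8182 m/s

8182 m/s


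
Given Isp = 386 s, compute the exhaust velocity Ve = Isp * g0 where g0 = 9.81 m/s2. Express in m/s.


Ve = Isp * g0 = 386 * 9.81 = 3786.7 m/s

3786.7 m/s


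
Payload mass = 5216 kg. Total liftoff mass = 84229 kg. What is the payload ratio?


PR = 5216 / 84229 = 0.0619

0.0619


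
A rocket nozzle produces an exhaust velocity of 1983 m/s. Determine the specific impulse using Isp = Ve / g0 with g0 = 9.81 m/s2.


Isp = Ve / g0 = 1983 / 9.81 = 202.1 s

202.1 s


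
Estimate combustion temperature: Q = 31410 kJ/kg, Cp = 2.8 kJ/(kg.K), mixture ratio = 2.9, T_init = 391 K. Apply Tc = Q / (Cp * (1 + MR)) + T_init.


Tc = 31410 / (2.8 * (1 + 2.9)) + 391 = 3267 K

3267 K


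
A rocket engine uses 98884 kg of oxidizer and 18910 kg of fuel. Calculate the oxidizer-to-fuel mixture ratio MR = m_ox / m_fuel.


MR = 98884 / 18910 = 5.23

5.23


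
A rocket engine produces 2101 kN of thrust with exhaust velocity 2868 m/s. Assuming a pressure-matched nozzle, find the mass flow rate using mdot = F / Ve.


mdot = F / Ve = 2101000 / 2868 = 732.6 kg/s

732.6 kg/s


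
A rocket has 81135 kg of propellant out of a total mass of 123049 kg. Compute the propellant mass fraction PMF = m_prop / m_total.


PMF = 81135 / 123049 = 0.659

0.659


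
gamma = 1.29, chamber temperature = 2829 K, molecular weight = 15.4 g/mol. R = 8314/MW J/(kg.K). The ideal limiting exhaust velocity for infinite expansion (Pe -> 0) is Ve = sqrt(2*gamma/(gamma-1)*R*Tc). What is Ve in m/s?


R = 8314 / 15.4 = 539.87 J/(kg.K)
Ve = sqrt(2 * 1.29 / (1.29 - 1) * 539.87 * 2829) = 3686 m/s

3686 m/s


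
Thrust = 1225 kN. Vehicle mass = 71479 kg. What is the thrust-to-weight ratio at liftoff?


TWR = 1225000 / (71479 * 9.81) = 1.75

1.75


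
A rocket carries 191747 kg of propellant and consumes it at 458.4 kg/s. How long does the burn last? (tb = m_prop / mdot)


tb = 191747 / 458.4 = 418.3 s

418.3 s


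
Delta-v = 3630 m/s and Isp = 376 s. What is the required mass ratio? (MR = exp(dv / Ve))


Ve = 376 * 9.81 = 3688.56 m/s
MR = exp(3630 / 3688.56) = 2.675

2.675


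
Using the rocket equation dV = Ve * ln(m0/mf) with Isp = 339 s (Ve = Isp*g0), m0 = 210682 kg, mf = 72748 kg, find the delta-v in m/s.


Ve = 339 * 9.81 = 3325.59 m/s
dV = 3325.59 * ln(210682/72748) = 3536 m/s

3536 m/s


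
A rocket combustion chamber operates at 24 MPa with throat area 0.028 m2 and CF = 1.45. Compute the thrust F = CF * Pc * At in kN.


F = 1.45 * 24e6 * 0.028 = 974400.0 N = 974.4 kN

974.4 kN


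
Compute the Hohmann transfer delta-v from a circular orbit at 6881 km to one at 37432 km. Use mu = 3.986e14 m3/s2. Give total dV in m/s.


V1 = sqrt(mu/r1) = 7611.02 m/s
dV1 = V1*(sqrt(2*r2/(r1+r2)) - 1) = 2281.66 m/s
V2 = sqrt(mu/r2) = 3263.23 m/s
dV2 = V2*(1 - sqrt(2*r1/(r1+r2))) = 1444.69 m/s
Total dV = 3726 m/s

3726 m/s


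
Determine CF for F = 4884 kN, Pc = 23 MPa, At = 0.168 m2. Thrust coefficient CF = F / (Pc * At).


CF = 4884000 / (23e6 * 0.168) = 1.26

1.26


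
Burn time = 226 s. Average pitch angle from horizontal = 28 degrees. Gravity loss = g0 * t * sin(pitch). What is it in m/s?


GL = 9.81 * 226 * sin(28 deg) = 1041 m/s

1041 m/s


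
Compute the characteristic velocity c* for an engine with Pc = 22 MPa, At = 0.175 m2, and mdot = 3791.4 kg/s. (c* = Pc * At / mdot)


c* = 22e6 * 0.175 / 3791.4 = 1015 m/s

1015 m/s


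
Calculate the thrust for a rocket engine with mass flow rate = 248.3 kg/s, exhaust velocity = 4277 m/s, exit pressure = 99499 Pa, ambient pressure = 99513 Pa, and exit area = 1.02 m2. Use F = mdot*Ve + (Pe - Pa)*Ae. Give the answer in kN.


F = 248.3 * 4277 + (99499 - 99513) * 1.02 = 1.0620e+06 N = 1062.0 kN

1062.0 kN


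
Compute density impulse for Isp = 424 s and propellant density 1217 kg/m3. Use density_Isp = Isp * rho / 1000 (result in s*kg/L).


rho*Isp = 424 * 1217 / 1000 = 516 s*kg/L

516 s*kg/L


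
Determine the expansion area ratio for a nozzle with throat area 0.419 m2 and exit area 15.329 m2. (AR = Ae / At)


AR = 15.329 / 0.419 = 36.6

36.6


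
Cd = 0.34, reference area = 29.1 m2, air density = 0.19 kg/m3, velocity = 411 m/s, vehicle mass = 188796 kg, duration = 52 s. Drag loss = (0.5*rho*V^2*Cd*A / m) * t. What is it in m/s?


D = 0.5 * 0.19 * 411^2 * 0.34 * 29.1 = 158773.92 N
a = 158773.92 / 188796 = 0.841 m/s2
dV = 0.841 * 52 = 43.7 m/s

43.7 m/s


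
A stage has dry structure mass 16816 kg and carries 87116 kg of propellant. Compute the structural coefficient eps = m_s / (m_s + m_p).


eps = 16816 / (16816 + 87116) = 0.1618

0.1618


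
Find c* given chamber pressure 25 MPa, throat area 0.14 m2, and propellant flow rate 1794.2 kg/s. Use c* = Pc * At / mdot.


c* = 25e6 * 0.14 / 1794.2 = 1951 m/s

1951 m/s


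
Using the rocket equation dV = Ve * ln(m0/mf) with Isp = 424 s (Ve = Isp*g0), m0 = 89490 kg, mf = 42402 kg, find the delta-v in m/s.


Ve = 424 * 9.81 = 4159.44 m/s
dV = 4159.44 * ln(89490/42402) = 3107 m/s

3107 m/s


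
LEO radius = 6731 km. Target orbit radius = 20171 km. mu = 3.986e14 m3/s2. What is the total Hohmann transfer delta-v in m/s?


V1 = sqrt(mu/r1) = 7695.36 m/s
dV1 = V1*(sqrt(2*r2/(r1+r2)) - 1) = 1728.21 m/s
V2 = sqrt(mu/r2) = 4445.34 m/s
dV2 = V2*(1 - sqrt(2*r1/(r1+r2))) = 1300.72 m/s
Total dV = 3029 m/s

3029 m/s


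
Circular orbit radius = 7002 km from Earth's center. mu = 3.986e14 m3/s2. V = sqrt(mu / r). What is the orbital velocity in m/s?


V = sqrt(3.986e14 / 7002000) = 7545 m/s

7545 m/s


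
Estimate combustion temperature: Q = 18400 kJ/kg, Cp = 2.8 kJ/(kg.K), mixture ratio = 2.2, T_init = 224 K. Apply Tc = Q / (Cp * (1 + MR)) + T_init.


Tc = 18400 / (2.8 * (1 + 2.2)) + 224 = 2278 K

2278 K


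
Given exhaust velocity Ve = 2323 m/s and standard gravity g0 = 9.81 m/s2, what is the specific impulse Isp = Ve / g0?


Isp = Ve / g0 = 2323 / 9.81 = 236.8 s

236.8 s


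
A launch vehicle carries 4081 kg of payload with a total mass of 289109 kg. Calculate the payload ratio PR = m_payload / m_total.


PR = 4081 / 289109 = 0.0141

0.0141


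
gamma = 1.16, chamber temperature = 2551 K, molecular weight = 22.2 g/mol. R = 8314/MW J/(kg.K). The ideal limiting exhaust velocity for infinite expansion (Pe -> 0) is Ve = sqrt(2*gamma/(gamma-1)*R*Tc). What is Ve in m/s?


R = 8314 / 22.2 = 374.5 J/(kg.K)
Ve = sqrt(2 * 1.16 / (1.16 - 1) * 374.5 * 2551) = 3722 m/s

3722 m/s


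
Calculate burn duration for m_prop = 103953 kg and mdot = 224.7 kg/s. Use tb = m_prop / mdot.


tb = 103953 / 224.7 = 462.6 s

462.6 s


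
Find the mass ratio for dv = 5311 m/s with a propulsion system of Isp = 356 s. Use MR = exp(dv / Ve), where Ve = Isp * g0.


Ve = 356 * 9.81 = 3492.36 m/s
MR = exp(5311 / 3492.36) = 4.576

4.576


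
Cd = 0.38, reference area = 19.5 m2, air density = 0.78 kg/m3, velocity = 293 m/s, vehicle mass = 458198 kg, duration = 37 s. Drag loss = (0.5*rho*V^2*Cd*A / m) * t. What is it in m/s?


D = 0.5 * 0.78 * 293^2 * 0.38 * 19.5 = 248095.03 N
a = 248095.03 / 458198 = 0.5415 m/s2
dV = 0.5415 * 37 = 20.0 m/s

20.0 m/s


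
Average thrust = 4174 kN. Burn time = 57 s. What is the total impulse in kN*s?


It = 4174 * 57 = 237918 kN*s

237918 kN*s


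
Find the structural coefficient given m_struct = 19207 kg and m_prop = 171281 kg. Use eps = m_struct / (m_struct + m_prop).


eps = 19207 / (19207 + 171281) = 0.1008

0.1008


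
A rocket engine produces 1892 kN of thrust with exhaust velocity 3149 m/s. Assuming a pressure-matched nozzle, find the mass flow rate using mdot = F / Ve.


mdot = F / Ve = 1892000 / 3149 = 600.8 kg/s

600.8 kg/s


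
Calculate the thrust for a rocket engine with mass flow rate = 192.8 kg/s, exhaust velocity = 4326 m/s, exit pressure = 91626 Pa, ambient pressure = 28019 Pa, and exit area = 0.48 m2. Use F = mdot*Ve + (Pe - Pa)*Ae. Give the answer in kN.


F = 192.8 * 4326 + (91626 - 28019) * 0.48 = 864584.0 N = 864.6 kN

864.6 kN


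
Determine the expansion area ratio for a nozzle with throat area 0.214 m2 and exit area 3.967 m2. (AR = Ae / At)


AR = 3.967 / 0.214 = 18.5

18.5


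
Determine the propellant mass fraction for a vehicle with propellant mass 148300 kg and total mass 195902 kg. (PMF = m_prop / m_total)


PMF = 148300 / 195902 = 0.757

0.757


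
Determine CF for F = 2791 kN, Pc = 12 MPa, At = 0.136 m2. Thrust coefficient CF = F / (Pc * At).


CF = 2791000 / (12e6 * 0.136) = 1.71

1.71


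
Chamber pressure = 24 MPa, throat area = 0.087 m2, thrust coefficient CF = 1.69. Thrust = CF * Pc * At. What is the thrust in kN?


F = 1.69 * 24e6 * 0.087 = 3.5287e+06 N = 3528.7 kN

3528.7 kN


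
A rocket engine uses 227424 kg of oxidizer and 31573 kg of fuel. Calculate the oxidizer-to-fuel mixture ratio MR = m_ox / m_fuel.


MR = 227424 / 31573 = 7.2

7.2


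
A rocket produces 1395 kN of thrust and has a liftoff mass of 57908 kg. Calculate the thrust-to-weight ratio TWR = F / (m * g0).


TWR = 1395000 / (57908 * 9.81) = 2.46

2.46


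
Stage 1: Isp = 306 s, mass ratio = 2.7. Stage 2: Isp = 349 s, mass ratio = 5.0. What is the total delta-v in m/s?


dV1 = 306 * 9.81 * ln(2.7) = 2981.6 m/s
dV2 = 349 * 9.81 * ln(5.0) = 5510.2 m/s
Total dV = 2981.6 + 5510.2 = 8491.8 m/s ~ 8492 m/s

8492 m/s


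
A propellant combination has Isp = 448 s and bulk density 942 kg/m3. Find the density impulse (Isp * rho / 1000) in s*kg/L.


rho*Isp = 448 * 942 / 1000 = 422 s*kg/L

422 s*kg/L


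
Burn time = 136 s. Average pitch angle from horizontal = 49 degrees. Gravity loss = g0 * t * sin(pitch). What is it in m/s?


GL = 9.81 * 136 * sin(49 deg) = 1007 m/s

1007 m/s


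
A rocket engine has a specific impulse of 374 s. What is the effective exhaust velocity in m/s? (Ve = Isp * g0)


Ve = Isp * g0 = 374 * 9.81 = 3668.9 m/s

3668.9 m/s


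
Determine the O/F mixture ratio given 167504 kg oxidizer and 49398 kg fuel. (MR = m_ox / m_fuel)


MR = 167504 / 49398 = 3.39

3.39


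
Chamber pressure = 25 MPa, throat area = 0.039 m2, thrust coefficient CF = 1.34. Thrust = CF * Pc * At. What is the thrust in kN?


F = 1.34 * 25e6 * 0.039 = 1.3065e+06 N = 1306.5 kN

1306.5 kN


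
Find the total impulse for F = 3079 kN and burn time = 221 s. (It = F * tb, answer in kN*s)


It = 3079 * 221 = 680459 kN*s

680459 kN*s


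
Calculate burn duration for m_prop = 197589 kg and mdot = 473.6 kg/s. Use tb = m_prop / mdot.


tb = 197589 / 473.6 = 417.2 s

417.2 s


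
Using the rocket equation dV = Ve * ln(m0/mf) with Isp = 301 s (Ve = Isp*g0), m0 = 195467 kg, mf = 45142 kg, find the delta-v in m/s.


Ve = 301 * 9.81 = 2952.81 m/s
dV = 2952.81 * ln(195467/45142) = 4328 m/s

4328 m/s


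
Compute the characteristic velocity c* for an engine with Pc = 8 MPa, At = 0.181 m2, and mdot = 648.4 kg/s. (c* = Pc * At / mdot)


c* = 8e6 * 0.181 / 648.4 = 2233 m/s

2233 m/s


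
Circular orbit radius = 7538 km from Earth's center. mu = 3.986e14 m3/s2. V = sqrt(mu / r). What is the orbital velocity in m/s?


V = sqrt(3.986e14 / 7538000) = 7272 m/s

7272 m/s


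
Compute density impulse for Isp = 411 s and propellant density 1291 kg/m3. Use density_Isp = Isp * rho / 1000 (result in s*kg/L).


rho*Isp = 411 * 1291 / 1000 = 531 s*kg/L

531 s*kg/L


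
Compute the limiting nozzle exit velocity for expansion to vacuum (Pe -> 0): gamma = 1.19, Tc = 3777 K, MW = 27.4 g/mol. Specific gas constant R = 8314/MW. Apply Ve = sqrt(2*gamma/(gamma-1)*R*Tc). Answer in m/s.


R = 8314 / 27.4 = 303.43 J/(kg.K)
Ve = sqrt(2 * 1.19 / (1.19 - 1) * 303.43 * 3777) = 3789 m/s

3789 m/s


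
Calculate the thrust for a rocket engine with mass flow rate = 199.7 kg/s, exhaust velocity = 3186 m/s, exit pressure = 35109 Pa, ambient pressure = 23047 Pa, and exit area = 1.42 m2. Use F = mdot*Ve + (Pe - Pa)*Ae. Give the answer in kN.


F = 199.7 * 3186 + (35109 - 23047) * 1.42 = 653372.0 N = 653.4 kN

653.4 kN


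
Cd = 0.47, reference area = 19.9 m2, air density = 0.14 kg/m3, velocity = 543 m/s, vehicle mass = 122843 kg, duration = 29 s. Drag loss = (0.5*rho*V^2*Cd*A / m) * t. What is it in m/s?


D = 0.5 * 0.14 * 543^2 * 0.47 * 19.9 = 193040.59 N
a = 193040.59 / 122843 = 1.5714 m/s2
dV = 1.5714 * 29 = 45.6 m/s

45.6 m/s


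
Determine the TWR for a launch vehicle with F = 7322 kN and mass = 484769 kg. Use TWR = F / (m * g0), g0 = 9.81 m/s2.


TWR = 7322000 / (484769 * 9.81) = 1.54

1.54


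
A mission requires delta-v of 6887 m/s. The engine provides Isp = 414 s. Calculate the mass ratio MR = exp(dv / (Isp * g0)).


Ve = 414 * 9.81 = 4061.34 m/s
MR = exp(6887 / 4061.34) = 5.451

5.451


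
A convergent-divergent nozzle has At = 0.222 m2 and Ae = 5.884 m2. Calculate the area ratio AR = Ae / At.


AR = 5.884 / 0.222 = 26.5

26.5


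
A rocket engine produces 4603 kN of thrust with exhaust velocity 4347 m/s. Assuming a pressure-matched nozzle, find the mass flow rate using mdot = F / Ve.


mdot = F / Ve = 4603000 / 4347 = 1058.9 kg/s

1058.9 kg/s


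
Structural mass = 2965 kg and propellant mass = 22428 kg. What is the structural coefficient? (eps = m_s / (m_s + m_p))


eps = 2965 / (2965 + 22428) = 0.1168

0.1168


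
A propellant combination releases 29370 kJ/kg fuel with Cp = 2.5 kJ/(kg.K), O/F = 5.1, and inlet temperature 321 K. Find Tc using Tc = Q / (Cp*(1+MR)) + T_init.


Tc = 29370 / (2.5 * (1 + 5.1)) + 321 = 2247 K

2247 K


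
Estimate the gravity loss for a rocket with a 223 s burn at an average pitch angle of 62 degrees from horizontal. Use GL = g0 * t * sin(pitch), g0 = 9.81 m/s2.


GL = 9.81 * 223 * sin(62 deg) = 1932 m/s

1932 m/s


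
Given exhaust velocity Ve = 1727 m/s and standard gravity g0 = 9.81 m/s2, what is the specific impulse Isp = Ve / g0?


Isp = Ve / g0 = 1727 / 9.81 = 176.0 s

176.0 s


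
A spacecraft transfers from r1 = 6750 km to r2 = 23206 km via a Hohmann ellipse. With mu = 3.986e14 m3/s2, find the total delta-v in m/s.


V1 = sqrt(mu/r1) = 7684.52 m/s
dV1 = V1*(sqrt(2*r2/(r1+r2)) - 1) = 1880.59 m/s
V2 = sqrt(mu/r2) = 4144.47 m/s
dV2 = V2*(1 - sqrt(2*r1/(r1+r2))) = 1362.23 m/s
Total dV = 3243 m/s

3243 m/s


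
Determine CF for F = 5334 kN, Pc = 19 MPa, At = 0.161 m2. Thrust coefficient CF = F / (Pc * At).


CF = 5334000 / (19e6 * 0.161) = 1.74

1.74


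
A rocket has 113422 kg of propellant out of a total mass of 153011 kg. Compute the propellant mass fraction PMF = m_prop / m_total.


PMF = 113422 / 153011 = 0.741

0.741


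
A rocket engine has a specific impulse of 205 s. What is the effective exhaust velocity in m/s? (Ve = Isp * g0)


Ve = Isp * g0 = 205 * 9.81 = 2011.1 m/s

2011.1 m/s


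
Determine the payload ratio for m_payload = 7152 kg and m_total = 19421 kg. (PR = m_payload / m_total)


PR = 7152 / 19421 = 0.3683

0.3683


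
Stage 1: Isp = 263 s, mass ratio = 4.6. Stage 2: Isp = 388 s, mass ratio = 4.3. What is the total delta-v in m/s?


dV1 = 263 * 9.81 * ln(4.6) = 3937.3 m/s
dV2 = 388 * 9.81 * ln(4.3) = 5551.9 m/s
Total dV = 3937.3 + 5551.9 = 9489.2 m/s ~ 9489 m/s

9489 m/s


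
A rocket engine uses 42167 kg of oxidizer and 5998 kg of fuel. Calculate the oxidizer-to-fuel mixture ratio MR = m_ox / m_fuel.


MR = 42167 / 5998 = 7.03

7.03


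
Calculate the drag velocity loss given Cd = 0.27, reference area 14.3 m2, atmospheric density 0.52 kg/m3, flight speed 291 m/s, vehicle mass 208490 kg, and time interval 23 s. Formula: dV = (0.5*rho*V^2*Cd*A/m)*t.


D = 0.5 * 0.52 * 291^2 * 0.27 * 14.3 = 85007.87 N
a = 85007.87 / 208490 = 0.4077 m/s2
dV = 0.4077 * 23 = 9.4 m/s

9.4 m/s


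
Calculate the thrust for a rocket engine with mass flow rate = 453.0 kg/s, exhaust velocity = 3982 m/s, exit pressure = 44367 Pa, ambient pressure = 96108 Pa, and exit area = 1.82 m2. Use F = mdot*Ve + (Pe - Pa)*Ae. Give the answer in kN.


F = 453.0 * 3982 + (44367 - 96108) * 1.82 = 1.7097e+06 N = 1709.7 kN

1709.7 kN


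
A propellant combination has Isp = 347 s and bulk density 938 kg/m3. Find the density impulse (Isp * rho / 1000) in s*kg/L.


rho*Isp = 347 * 938 / 1000 = 325 s*kg/L

325 s*kg/L


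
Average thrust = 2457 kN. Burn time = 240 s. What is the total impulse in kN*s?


It = 2457 * 240 = 589680 kN*s

589680 kN*s


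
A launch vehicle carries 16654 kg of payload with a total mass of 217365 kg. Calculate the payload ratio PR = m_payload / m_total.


PR = 16654 / 217365 = 0.0766

0.0766


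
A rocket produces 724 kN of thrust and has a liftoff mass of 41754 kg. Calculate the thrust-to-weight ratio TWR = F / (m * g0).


TWR = 724000 / (41754 * 9.81) = 1.77

1.77


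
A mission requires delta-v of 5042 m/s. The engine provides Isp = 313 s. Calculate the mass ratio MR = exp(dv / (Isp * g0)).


Ve = 313 * 9.81 = 3070.53 m/s
MR = exp(5042 / 3070.53) = 5.166

5.166


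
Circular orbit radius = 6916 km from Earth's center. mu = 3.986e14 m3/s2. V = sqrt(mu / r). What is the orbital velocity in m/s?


V = sqrt(3.986e14 / 6916000) = 7592 m/s

7592 m/s


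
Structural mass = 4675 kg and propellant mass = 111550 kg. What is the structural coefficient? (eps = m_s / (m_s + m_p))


eps = 4675 / (4675 + 111550) = 0.0402

0.0402


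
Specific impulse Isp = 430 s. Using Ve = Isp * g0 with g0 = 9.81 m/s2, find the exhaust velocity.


Ve = Isp * g0 = 430 * 9.81 = 4218.3 m/s

4218.3 m/s


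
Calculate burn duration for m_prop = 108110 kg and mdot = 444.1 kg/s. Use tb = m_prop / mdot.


tb = 108110 / 444.1 = 243.4 s

243.4 s


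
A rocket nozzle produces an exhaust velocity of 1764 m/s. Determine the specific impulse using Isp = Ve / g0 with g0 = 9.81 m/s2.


Isp = Ve / g0 = 1764 / 9.81 = 179.8 s

179.8 s


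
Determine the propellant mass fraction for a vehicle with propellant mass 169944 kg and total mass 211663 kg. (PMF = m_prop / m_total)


PMF = 169944 / 211663 = 0.803

0.803


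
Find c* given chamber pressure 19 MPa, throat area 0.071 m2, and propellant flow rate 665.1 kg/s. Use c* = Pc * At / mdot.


c* = 19e6 * 0.071 / 665.1 = 2028 m/s

2028 m/s


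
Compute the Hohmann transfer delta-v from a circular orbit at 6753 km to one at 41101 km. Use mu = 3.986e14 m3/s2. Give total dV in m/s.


V1 = sqrt(mu/r1) = 7682.81 m/s
dV1 = V1*(sqrt(2*r2/(r1+r2)) - 1) = 2386.56 m/s
V2 = sqrt(mu/r2) = 3114.17 m/s
dV2 = V2*(1 - sqrt(2*r1/(r1+r2))) = 1459.75 m/s
Total dV = 3846 m/s

3846 m/s


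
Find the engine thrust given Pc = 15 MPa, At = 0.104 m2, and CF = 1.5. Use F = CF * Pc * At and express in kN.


F = 1.5 * 15e6 * 0.104 = 2.3400e+06 N = 2340.0 kN

2340.0 kN


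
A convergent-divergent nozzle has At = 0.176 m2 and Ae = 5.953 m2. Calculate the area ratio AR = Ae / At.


AR = 5.953 / 0.176 = 33.8

33.8


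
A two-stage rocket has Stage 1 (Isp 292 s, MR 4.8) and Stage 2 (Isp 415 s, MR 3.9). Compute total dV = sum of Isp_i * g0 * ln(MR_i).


dV1 = 292 * 9.81 * ln(4.8) = 4493.3 m/s
dV2 = 415 * 9.81 * ln(3.9) = 5540.7 m/s
Total dV = 4493.3 + 5540.7 = 10034.0 m/s ~ 10034 m/s

10034 m/s


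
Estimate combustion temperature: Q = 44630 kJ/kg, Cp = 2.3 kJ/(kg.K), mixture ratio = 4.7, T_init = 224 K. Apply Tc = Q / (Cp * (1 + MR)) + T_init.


Tc = 44630 / (2.3 * (1 + 4.7)) + 224 = 3628 K

3628 K


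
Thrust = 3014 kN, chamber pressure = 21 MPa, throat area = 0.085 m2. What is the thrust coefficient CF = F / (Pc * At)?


CF = 3014000 / (21e6 * 0.085) = 1.69

1.69


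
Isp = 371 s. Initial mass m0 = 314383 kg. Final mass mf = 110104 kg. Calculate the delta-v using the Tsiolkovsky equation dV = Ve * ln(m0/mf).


Ve = 371 * 9.81 = 3639.51 m/s
dV = 3639.51 * ln(314383/110104) = 3819 m/s

3819 m/s


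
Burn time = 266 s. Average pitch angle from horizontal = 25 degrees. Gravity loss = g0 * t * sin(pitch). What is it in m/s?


GL = 9.81 * 266 * sin(25 deg) = 1103 m/s

1103 m/s


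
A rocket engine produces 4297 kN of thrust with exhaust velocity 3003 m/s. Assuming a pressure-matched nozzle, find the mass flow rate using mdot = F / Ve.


mdot = F / Ve = 4297000 / 3003 = 1430.9 kg/s

1430.9 kg/s


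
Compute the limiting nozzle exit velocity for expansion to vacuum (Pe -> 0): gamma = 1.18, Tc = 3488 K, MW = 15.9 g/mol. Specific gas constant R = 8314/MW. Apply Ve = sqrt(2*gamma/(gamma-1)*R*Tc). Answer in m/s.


R = 8314 / 15.9 = 522.89 J/(kg.K)
Ve = sqrt(2 * 1.18 / (1.18 - 1) * 522.89 * 3488) = 4890 m/s

4890 m/s


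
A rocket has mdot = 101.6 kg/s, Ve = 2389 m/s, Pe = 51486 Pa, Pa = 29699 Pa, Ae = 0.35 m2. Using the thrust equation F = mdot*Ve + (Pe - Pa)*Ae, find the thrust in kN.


F = 101.6 * 2389 + (51486 - 29699) * 0.35 = 250348.0 N = 250.3 kN

250.3 kN


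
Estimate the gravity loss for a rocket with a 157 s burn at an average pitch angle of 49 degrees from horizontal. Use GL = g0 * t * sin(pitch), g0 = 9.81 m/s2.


GL = 9.81 * 157 * sin(49 deg) = 1162 m/s

1162 m/s


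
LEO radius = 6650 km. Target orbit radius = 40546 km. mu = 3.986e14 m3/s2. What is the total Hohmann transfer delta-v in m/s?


V1 = sqrt(mu/r1) = 7742.08 m/s
dV1 = V1*(sqrt(2*r2/(r1+r2)) - 1) = 2406.24 m/s
V2 = sqrt(mu/r2) = 3135.41 m/s
dV2 = V2*(1 - sqrt(2*r1/(r1+r2))) = 1470.97 m/s
Total dV = 3877 m/s

3877 m/s


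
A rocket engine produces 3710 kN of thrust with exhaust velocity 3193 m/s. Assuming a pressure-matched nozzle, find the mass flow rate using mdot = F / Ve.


mdot = F / Ve = 3710000 / 3193 = 1161.9 kg/s

1161.9 kg/s


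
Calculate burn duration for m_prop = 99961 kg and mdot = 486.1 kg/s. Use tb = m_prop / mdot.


tb = 99961 / 486.1 = 205.6 s

205.6 s


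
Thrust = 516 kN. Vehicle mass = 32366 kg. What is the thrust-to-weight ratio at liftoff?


TWR = 516000 / (32366 * 9.81) = 1.63

1.63


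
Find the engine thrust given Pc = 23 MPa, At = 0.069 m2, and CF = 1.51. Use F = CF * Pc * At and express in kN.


F = 1.51 * 23e6 * 0.069 = 2.3964e+06 N = 2396.4 kN

2396.4 kN


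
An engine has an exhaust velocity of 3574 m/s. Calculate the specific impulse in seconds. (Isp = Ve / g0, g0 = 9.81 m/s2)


Isp = Ve / g0 = 3574 / 9.81 = 364.3 s

364.3 s


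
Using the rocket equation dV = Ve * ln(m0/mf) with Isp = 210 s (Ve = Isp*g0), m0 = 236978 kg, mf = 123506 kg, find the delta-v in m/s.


Ve = 210 * 9.81 = 2060.1 m/s
dV = 2060.1 * ln(236978/123506) = 1343 m/s

1343 m/s


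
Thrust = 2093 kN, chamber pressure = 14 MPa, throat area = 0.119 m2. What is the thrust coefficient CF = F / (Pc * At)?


CF = 2093000 / (14e6 * 0.119) = 1.26

1.26


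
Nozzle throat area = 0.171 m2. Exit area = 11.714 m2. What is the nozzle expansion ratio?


AR = 11.714 / 0.171 = 68.5

68.5


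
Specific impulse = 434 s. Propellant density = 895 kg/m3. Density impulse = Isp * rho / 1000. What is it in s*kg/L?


rho*Isp = 434 * 895 / 1000 = 388 s*kg/L

388 s*kg/L


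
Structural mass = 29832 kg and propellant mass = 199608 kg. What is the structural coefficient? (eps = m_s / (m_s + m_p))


eps = 29832 / (29832 + 199608) = 0.13

0.13


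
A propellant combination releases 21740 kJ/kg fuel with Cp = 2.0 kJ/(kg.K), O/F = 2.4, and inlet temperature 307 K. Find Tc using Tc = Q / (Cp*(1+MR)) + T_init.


Tc = 21740 / (2.0 * (1 + 2.4)) + 307 = 3504 K

3504 K


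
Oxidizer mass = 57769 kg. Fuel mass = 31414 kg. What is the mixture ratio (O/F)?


MR = 57769 / 31414 = 1.84

1.84


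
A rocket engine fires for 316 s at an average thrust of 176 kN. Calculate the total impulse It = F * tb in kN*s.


It = 176 * 316 = 55616 kN*s

55616 kN*s


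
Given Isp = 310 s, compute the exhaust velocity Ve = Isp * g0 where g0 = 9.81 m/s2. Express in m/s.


Ve = Isp * g0 = 310 * 9.81 = 3041.1 m/s

3041.1 m/s


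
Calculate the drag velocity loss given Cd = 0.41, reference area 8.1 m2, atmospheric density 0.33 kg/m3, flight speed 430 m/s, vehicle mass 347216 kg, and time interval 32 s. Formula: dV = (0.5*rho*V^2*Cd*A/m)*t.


D = 0.5 * 0.33 * 430^2 * 0.41 * 8.1 = 101318.73 N
a = 101318.73 / 347216 = 0.2918 m/s2
dV = 0.2918 * 32 = 9.3 m/s

9.3 m/s


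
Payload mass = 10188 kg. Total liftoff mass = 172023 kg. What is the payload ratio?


PR = 10188 / 172023 = 0.0592

0.0592


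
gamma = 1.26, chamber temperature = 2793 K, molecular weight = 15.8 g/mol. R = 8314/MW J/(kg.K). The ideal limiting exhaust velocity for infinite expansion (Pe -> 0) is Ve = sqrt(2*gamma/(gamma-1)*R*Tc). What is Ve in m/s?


R = 8314 / 15.8 = 526.2 J/(kg.K)
Ve = sqrt(2 * 1.26 / (1.26 - 1) * 526.2 * 2793) = 3774 m/s

3774 m/s


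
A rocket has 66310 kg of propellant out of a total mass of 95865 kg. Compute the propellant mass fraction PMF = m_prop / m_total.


PMF = 66310 / 95865 = 0.692

0.692


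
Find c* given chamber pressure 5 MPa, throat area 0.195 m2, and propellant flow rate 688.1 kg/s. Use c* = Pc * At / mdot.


c* = 5e6 * 0.195 / 688.1 = 1417 m/s

1417 m/s


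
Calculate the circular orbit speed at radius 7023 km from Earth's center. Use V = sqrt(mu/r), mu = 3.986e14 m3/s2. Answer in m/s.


V = sqrt(3.986e14 / 7023000) = 7534 m/s

7534 m/s


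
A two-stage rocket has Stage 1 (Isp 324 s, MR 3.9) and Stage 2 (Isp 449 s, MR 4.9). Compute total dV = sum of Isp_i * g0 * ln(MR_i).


dV1 = 324 * 9.81 * ln(3.9) = 4325.8 m/s
dV2 = 449 * 9.81 * ln(4.9) = 7000.1 m/s
Total dV = 4325.8 + 7000.1 = 11325.9 m/s ~ 11326 m/s

11326 m/s


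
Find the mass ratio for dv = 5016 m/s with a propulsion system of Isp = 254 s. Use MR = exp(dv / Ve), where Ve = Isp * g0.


Ve = 254 * 9.81 = 2491.74 m/s
MR = exp(5016 / 2491.74) = 7.486

7.486


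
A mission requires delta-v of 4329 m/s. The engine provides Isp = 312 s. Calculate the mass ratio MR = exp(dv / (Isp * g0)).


Ve = 312 * 9.81 = 3060.72 m/s
MR = exp(4329 / 3060.72) = 4.114

4.114


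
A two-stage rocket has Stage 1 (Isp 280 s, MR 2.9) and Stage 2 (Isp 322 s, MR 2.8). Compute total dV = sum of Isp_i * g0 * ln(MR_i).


dV1 = 280 * 9.81 * ln(2.9) = 2924.5 m/s
dV2 = 322 * 9.81 * ln(2.8) = 3252.4 m/s
Total dV = 2924.5 + 3252.4 = 6176.9 m/s ~ 6177 m/s

6177 m/s


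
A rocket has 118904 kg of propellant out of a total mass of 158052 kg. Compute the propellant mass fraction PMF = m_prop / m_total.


PMF = 118904 / 158052 = 0.752

0.752


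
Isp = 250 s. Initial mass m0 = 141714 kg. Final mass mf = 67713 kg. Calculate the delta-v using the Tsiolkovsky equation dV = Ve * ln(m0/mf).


Ve = 250 * 9.81 = 2452.5 m/s
dV = 2452.5 * ln(141714/67713) = 1811 m/s

1811 m/s


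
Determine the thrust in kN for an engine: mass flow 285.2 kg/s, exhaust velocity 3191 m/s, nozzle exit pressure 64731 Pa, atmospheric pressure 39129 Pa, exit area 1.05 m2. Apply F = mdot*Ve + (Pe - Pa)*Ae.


F = 285.2 * 3191 + (64731 - 39129) * 1.05 = 936955.0 N = 937.0 kN

937.0 kN


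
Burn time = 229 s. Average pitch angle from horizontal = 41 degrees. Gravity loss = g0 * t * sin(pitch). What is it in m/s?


GL = 9.81 * 229 * sin(41 deg) = 1474 m/s

1474 m/s


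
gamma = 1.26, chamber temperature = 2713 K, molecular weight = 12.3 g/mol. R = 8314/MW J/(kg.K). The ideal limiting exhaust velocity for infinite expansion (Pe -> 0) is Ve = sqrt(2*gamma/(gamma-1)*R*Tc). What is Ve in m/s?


R = 8314 / 12.3 = 675.93 J/(kg.K)
Ve = sqrt(2 * 1.26 / (1.26 - 1) * 675.93 * 2713) = 4216 m/s

4216 m/s


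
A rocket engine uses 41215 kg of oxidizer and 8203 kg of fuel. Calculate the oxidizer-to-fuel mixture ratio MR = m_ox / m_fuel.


MR = 41215 / 8203 = 5.02

5.02


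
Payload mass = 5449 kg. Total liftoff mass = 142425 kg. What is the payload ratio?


PR = 5449 / 142425 = 0.0383

0.0383


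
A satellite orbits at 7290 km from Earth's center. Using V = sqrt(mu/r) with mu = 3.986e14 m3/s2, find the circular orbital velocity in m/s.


V = sqrt(3.986e14 / 7290000) = 7394 m/s

7394 m/s


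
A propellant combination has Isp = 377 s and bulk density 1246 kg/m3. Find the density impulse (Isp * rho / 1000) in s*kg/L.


rho*Isp = 377 * 1246 / 1000 = 470 s*kg/L

470 s*kg/L


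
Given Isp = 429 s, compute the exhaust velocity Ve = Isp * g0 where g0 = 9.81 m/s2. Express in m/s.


Ve = Isp * g0 = 429 * 9.81 = 4208.5 m/s

4208.5 m/s


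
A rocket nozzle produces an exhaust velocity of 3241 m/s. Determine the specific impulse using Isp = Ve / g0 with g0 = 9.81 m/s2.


Isp = Ve / g0 = 3241 / 9.81 = 330.4 s

330.4 s


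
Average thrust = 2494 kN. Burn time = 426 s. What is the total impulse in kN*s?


It = 2494 * 426 = 1062444 kN*s

1062444 kN*s


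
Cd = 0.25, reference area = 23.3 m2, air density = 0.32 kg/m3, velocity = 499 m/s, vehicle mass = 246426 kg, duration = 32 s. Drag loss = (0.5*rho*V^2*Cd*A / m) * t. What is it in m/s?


D = 0.5 * 0.32 * 499^2 * 0.25 * 23.3 = 232068.93 N
a = 232068.93 / 246426 = 0.9417 m/s2
dV = 0.9417 * 32 = 30.1 m/s

30.1 m/s


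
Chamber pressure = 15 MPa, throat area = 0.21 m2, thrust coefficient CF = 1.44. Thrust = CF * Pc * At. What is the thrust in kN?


F = 1.44 * 15e6 * 0.21 = 4.5360e+06 N = 4536.0 kN

4536.0 kN


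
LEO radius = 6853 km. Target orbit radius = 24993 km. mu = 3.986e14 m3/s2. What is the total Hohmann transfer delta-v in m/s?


V1 = sqrt(mu/r1) = 7626.55 m/s
dV1 = V1*(sqrt(2*r2/(r1+r2)) - 1) = 1928.32 m/s
V2 = sqrt(mu/r2) = 3993.55 m/s
dV2 = V2*(1 - sqrt(2*r1/(r1+r2))) = 1373.64 m/s
Total dV = 3302 m/s

3302 m/s


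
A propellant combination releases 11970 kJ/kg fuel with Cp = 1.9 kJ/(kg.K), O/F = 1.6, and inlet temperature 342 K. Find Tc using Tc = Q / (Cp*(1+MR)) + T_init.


Tc = 11970 / (1.9 * (1 + 1.6)) + 342 = 2765 K

2765 K


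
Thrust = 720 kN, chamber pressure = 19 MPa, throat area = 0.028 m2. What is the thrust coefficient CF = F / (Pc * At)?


CF = 720000 / (19e6 * 0.028) = 1.35

1.35


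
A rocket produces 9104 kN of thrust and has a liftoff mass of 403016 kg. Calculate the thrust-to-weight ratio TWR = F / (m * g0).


TWR = 9104000 / (403016 * 9.81) = 2.3

2.3


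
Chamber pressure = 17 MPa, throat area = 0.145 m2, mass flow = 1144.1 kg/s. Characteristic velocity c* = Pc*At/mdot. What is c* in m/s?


c* = 17e6 * 0.145 / 1144.1 = 2155 m/s

2155 m/s


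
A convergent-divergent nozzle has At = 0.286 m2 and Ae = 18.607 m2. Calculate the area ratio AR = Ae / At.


AR = 18.607 / 0.286 = 65.1

65.1


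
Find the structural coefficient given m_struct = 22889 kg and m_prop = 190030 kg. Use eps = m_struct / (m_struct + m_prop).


eps = 22889 / (22889 + 190030) = 0.1075

0.1075


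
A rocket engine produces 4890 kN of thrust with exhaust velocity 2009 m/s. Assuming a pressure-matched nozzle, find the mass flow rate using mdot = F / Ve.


mdot = F / Ve = 4890000 / 2009 = 2434.0 kg/s

2434.0 kg/s


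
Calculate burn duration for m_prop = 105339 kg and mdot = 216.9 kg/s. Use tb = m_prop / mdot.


tb = 105339 / 216.9 = 485.7 s

485.7 s


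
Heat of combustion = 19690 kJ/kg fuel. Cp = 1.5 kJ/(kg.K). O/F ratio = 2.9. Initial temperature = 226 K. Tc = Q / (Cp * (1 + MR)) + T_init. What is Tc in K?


Tc = 19690 / (1.5 * (1 + 2.9)) + 226 = 3592 K

3592 K


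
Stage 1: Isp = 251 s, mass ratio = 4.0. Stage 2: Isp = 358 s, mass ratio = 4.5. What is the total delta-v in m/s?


dV1 = 251 * 9.81 * ln(4.0) = 3413.5 m/s
dV2 = 358 * 9.81 * ln(4.5) = 5282.3 m/s
Total dV = 3413.5 + 5282.3 = 8695.8 m/s ~ 8696 m/s

8696 m/s


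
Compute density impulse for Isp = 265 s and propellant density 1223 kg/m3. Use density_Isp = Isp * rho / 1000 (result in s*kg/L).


rho*Isp = 265 * 1223 / 1000 = 324 s*kg/L

324 s*kg/L
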